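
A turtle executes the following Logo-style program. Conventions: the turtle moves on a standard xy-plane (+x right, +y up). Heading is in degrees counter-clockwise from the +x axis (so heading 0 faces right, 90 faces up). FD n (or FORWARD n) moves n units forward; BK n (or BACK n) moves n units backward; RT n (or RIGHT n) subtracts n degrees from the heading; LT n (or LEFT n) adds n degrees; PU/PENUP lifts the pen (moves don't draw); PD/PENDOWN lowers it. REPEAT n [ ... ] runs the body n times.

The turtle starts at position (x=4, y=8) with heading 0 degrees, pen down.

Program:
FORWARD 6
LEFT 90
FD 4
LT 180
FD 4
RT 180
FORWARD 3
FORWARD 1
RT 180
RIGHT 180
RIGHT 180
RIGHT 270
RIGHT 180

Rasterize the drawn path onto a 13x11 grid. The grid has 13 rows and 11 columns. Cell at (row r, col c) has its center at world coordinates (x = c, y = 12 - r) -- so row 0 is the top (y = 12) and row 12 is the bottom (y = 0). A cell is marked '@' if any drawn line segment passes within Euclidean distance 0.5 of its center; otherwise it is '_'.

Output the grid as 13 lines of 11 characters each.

Answer: __________@
__________@
__________@
__________@
____@@@@@@@
___________
___________
___________
___________
___________
___________
___________
___________

Derivation:
Segment 0: (4,8) -> (10,8)
Segment 1: (10,8) -> (10,12)
Segment 2: (10,12) -> (10,8)
Segment 3: (10,8) -> (10,11)
Segment 4: (10,11) -> (10,12)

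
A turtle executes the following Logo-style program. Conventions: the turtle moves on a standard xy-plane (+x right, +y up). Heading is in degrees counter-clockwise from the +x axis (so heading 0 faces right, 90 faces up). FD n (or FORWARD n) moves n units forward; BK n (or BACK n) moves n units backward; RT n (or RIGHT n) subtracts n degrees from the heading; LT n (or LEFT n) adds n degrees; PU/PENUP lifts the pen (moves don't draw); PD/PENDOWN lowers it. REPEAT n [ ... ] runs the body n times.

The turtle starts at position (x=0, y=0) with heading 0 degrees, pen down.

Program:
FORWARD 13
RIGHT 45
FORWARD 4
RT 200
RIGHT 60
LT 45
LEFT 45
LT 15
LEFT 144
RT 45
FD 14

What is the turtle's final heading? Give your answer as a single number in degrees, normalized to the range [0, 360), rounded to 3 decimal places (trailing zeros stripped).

Answer: 259

Derivation:
Executing turtle program step by step:
Start: pos=(0,0), heading=0, pen down
FD 13: (0,0) -> (13,0) [heading=0, draw]
RT 45: heading 0 -> 315
FD 4: (13,0) -> (15.828,-2.828) [heading=315, draw]
RT 200: heading 315 -> 115
RT 60: heading 115 -> 55
LT 45: heading 55 -> 100
LT 45: heading 100 -> 145
LT 15: heading 145 -> 160
LT 144: heading 160 -> 304
RT 45: heading 304 -> 259
FD 14: (15.828,-2.828) -> (13.157,-16.571) [heading=259, draw]
Final: pos=(13.157,-16.571), heading=259, 3 segment(s) drawn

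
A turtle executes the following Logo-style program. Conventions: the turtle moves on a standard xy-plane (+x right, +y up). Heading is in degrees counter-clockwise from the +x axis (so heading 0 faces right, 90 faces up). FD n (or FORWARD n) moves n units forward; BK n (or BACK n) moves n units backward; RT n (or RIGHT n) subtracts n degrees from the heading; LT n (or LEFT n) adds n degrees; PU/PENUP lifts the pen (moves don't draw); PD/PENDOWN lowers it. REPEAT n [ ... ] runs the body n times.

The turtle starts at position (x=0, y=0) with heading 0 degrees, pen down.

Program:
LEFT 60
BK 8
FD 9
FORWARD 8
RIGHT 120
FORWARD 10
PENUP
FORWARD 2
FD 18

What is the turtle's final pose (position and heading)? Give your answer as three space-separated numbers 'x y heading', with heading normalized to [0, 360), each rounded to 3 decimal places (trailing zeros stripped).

Executing turtle program step by step:
Start: pos=(0,0), heading=0, pen down
LT 60: heading 0 -> 60
BK 8: (0,0) -> (-4,-6.928) [heading=60, draw]
FD 9: (-4,-6.928) -> (0.5,0.866) [heading=60, draw]
FD 8: (0.5,0.866) -> (4.5,7.794) [heading=60, draw]
RT 120: heading 60 -> 300
FD 10: (4.5,7.794) -> (9.5,-0.866) [heading=300, draw]
PU: pen up
FD 2: (9.5,-0.866) -> (10.5,-2.598) [heading=300, move]
FD 18: (10.5,-2.598) -> (19.5,-18.187) [heading=300, move]
Final: pos=(19.5,-18.187), heading=300, 4 segment(s) drawn

Answer: 19.5 -18.187 300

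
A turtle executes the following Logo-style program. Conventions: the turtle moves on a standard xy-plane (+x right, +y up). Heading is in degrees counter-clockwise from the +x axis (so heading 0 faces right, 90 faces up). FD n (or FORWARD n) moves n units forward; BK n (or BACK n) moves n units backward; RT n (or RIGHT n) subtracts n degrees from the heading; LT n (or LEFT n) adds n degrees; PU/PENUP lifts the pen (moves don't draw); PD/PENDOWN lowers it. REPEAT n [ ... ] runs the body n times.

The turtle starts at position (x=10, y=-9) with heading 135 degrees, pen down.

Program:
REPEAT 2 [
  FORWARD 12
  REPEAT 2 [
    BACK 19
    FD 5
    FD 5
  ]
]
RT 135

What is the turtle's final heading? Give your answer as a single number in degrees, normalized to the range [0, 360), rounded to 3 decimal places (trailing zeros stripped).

Answer: 0

Derivation:
Executing turtle program step by step:
Start: pos=(10,-9), heading=135, pen down
REPEAT 2 [
  -- iteration 1/2 --
  FD 12: (10,-9) -> (1.515,-0.515) [heading=135, draw]
  REPEAT 2 [
    -- iteration 1/2 --
    BK 19: (1.515,-0.515) -> (14.95,-13.95) [heading=135, draw]
    FD 5: (14.95,-13.95) -> (11.414,-10.414) [heading=135, draw]
    FD 5: (11.414,-10.414) -> (7.879,-6.879) [heading=135, draw]
    -- iteration 2/2 --
    BK 19: (7.879,-6.879) -> (21.314,-20.314) [heading=135, draw]
    FD 5: (21.314,-20.314) -> (17.778,-16.778) [heading=135, draw]
    FD 5: (17.778,-16.778) -> (14.243,-13.243) [heading=135, draw]
  ]
  -- iteration 2/2 --
  FD 12: (14.243,-13.243) -> (5.757,-4.757) [heading=135, draw]
  REPEAT 2 [
    -- iteration 1/2 --
    BK 19: (5.757,-4.757) -> (19.192,-18.192) [heading=135, draw]
    FD 5: (19.192,-18.192) -> (15.657,-14.657) [heading=135, draw]
    FD 5: (15.657,-14.657) -> (12.121,-11.121) [heading=135, draw]
    -- iteration 2/2 --
    BK 19: (12.121,-11.121) -> (25.556,-24.556) [heading=135, draw]
    FD 5: (25.556,-24.556) -> (22.021,-21.021) [heading=135, draw]
    FD 5: (22.021,-21.021) -> (18.485,-17.485) [heading=135, draw]
  ]
]
RT 135: heading 135 -> 0
Final: pos=(18.485,-17.485), heading=0, 14 segment(s) drawn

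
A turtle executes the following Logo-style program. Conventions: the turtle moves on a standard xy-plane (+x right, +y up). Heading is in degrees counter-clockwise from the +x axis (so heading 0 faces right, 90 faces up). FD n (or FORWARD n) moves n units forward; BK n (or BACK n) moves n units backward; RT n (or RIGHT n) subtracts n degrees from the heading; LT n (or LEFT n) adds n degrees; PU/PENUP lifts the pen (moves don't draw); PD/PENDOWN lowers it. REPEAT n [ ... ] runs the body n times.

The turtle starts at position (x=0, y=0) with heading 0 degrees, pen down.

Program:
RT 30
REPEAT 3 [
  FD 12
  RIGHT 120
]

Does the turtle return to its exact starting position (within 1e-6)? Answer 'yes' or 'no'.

Answer: yes

Derivation:
Executing turtle program step by step:
Start: pos=(0,0), heading=0, pen down
RT 30: heading 0 -> 330
REPEAT 3 [
  -- iteration 1/3 --
  FD 12: (0,0) -> (10.392,-6) [heading=330, draw]
  RT 120: heading 330 -> 210
  -- iteration 2/3 --
  FD 12: (10.392,-6) -> (0,-12) [heading=210, draw]
  RT 120: heading 210 -> 90
  -- iteration 3/3 --
  FD 12: (0,-12) -> (0,0) [heading=90, draw]
  RT 120: heading 90 -> 330
]
Final: pos=(0,0), heading=330, 3 segment(s) drawn

Start position: (0, 0)
Final position: (0, 0)
Distance = 0; < 1e-6 -> CLOSED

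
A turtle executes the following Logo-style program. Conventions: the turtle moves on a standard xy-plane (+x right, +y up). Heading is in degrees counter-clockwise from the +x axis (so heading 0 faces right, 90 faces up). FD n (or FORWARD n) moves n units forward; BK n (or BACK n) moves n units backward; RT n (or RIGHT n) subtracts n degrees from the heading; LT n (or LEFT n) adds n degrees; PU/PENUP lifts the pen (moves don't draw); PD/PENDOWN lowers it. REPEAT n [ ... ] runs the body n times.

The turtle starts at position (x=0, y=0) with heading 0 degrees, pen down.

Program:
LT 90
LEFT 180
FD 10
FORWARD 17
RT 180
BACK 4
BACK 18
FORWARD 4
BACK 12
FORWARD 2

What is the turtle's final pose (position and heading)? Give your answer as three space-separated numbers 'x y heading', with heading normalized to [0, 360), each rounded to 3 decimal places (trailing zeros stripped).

Executing turtle program step by step:
Start: pos=(0,0), heading=0, pen down
LT 90: heading 0 -> 90
LT 180: heading 90 -> 270
FD 10: (0,0) -> (0,-10) [heading=270, draw]
FD 17: (0,-10) -> (0,-27) [heading=270, draw]
RT 180: heading 270 -> 90
BK 4: (0,-27) -> (0,-31) [heading=90, draw]
BK 18: (0,-31) -> (0,-49) [heading=90, draw]
FD 4: (0,-49) -> (0,-45) [heading=90, draw]
BK 12: (0,-45) -> (0,-57) [heading=90, draw]
FD 2: (0,-57) -> (0,-55) [heading=90, draw]
Final: pos=(0,-55), heading=90, 7 segment(s) drawn

Answer: 0 -55 90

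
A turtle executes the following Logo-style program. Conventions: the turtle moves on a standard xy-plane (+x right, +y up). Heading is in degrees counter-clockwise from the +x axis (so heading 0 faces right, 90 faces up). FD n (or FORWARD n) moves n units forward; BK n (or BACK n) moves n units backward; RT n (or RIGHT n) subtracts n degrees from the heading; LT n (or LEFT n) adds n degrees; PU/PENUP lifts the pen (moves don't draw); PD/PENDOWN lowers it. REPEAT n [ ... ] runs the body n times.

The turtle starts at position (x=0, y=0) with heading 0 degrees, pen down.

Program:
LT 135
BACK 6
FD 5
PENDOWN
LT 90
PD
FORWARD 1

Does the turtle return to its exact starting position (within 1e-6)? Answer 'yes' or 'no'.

Executing turtle program step by step:
Start: pos=(0,0), heading=0, pen down
LT 135: heading 0 -> 135
BK 6: (0,0) -> (4.243,-4.243) [heading=135, draw]
FD 5: (4.243,-4.243) -> (0.707,-0.707) [heading=135, draw]
PD: pen down
LT 90: heading 135 -> 225
PD: pen down
FD 1: (0.707,-0.707) -> (0,-1.414) [heading=225, draw]
Final: pos=(0,-1.414), heading=225, 3 segment(s) drawn

Start position: (0, 0)
Final position: (0, -1.414)
Distance = 1.414; >= 1e-6 -> NOT closed

Answer: no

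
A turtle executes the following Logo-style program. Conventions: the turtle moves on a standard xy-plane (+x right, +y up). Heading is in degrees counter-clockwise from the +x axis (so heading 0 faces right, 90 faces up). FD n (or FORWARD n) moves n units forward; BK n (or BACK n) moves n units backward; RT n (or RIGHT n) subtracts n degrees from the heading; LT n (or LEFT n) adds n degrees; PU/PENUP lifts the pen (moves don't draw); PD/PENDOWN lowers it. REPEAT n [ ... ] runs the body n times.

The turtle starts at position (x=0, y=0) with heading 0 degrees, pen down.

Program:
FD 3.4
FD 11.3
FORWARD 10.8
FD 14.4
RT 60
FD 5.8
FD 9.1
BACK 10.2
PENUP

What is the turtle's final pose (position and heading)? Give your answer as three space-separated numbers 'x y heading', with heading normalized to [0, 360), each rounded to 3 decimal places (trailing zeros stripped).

Answer: 42.25 -4.07 300

Derivation:
Executing turtle program step by step:
Start: pos=(0,0), heading=0, pen down
FD 3.4: (0,0) -> (3.4,0) [heading=0, draw]
FD 11.3: (3.4,0) -> (14.7,0) [heading=0, draw]
FD 10.8: (14.7,0) -> (25.5,0) [heading=0, draw]
FD 14.4: (25.5,0) -> (39.9,0) [heading=0, draw]
RT 60: heading 0 -> 300
FD 5.8: (39.9,0) -> (42.8,-5.023) [heading=300, draw]
FD 9.1: (42.8,-5.023) -> (47.35,-12.904) [heading=300, draw]
BK 10.2: (47.35,-12.904) -> (42.25,-4.07) [heading=300, draw]
PU: pen up
Final: pos=(42.25,-4.07), heading=300, 7 segment(s) drawn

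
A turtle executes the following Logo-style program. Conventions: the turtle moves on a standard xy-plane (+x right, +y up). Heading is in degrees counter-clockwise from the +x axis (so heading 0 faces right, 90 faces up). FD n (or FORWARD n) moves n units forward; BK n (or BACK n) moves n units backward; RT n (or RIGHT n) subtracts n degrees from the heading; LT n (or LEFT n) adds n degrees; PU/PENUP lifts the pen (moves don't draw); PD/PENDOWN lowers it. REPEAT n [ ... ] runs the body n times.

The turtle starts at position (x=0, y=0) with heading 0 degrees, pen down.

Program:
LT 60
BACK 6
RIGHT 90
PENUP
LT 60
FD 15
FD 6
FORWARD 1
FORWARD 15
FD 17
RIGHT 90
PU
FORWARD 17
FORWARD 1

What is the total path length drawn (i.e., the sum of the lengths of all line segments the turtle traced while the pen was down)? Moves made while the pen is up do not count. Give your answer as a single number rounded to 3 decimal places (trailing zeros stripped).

Executing turtle program step by step:
Start: pos=(0,0), heading=0, pen down
LT 60: heading 0 -> 60
BK 6: (0,0) -> (-3,-5.196) [heading=60, draw]
RT 90: heading 60 -> 330
PU: pen up
LT 60: heading 330 -> 30
FD 15: (-3,-5.196) -> (9.99,2.304) [heading=30, move]
FD 6: (9.99,2.304) -> (15.187,5.304) [heading=30, move]
FD 1: (15.187,5.304) -> (16.053,5.804) [heading=30, move]
FD 15: (16.053,5.804) -> (29.043,13.304) [heading=30, move]
FD 17: (29.043,13.304) -> (43.765,21.804) [heading=30, move]
RT 90: heading 30 -> 300
PU: pen up
FD 17: (43.765,21.804) -> (52.265,7.081) [heading=300, move]
FD 1: (52.265,7.081) -> (52.765,6.215) [heading=300, move]
Final: pos=(52.765,6.215), heading=300, 1 segment(s) drawn

Segment lengths:
  seg 1: (0,0) -> (-3,-5.196), length = 6
Total = 6

Answer: 6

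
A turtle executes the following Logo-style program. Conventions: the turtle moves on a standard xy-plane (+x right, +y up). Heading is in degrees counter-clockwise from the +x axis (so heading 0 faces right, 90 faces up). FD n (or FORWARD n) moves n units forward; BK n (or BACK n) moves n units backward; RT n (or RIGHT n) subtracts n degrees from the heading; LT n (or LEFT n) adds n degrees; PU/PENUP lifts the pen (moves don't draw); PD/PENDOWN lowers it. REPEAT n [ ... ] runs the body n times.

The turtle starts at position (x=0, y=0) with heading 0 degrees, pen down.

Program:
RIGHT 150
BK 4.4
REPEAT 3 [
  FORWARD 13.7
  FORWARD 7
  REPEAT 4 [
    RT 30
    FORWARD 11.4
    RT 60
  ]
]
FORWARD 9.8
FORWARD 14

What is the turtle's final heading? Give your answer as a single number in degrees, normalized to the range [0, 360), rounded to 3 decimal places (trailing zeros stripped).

Answer: 210

Derivation:
Executing turtle program step by step:
Start: pos=(0,0), heading=0, pen down
RT 150: heading 0 -> 210
BK 4.4: (0,0) -> (3.811,2.2) [heading=210, draw]
REPEAT 3 [
  -- iteration 1/3 --
  FD 13.7: (3.811,2.2) -> (-8.054,-4.65) [heading=210, draw]
  FD 7: (-8.054,-4.65) -> (-14.116,-8.15) [heading=210, draw]
  REPEAT 4 [
    -- iteration 1/4 --
    RT 30: heading 210 -> 180
    FD 11.4: (-14.116,-8.15) -> (-25.516,-8.15) [heading=180, draw]
    RT 60: heading 180 -> 120
    -- iteration 2/4 --
    RT 30: heading 120 -> 90
    FD 11.4: (-25.516,-8.15) -> (-25.516,3.25) [heading=90, draw]
    RT 60: heading 90 -> 30
    -- iteration 3/4 --
    RT 30: heading 30 -> 0
    FD 11.4: (-25.516,3.25) -> (-14.116,3.25) [heading=0, draw]
    RT 60: heading 0 -> 300
    -- iteration 4/4 --
    RT 30: heading 300 -> 270
    FD 11.4: (-14.116,3.25) -> (-14.116,-8.15) [heading=270, draw]
    RT 60: heading 270 -> 210
  ]
  -- iteration 2/3 --
  FD 13.7: (-14.116,-8.15) -> (-25.981,-15) [heading=210, draw]
  FD 7: (-25.981,-15) -> (-32.043,-18.5) [heading=210, draw]
  REPEAT 4 [
    -- iteration 1/4 --
    RT 30: heading 210 -> 180
    FD 11.4: (-32.043,-18.5) -> (-43.443,-18.5) [heading=180, draw]
    RT 60: heading 180 -> 120
    -- iteration 2/4 --
    RT 30: heading 120 -> 90
    FD 11.4: (-43.443,-18.5) -> (-43.443,-7.1) [heading=90, draw]
    RT 60: heading 90 -> 30
    -- iteration 3/4 --
    RT 30: heading 30 -> 0
    FD 11.4: (-43.443,-7.1) -> (-32.043,-7.1) [heading=0, draw]
    RT 60: heading 0 -> 300
    -- iteration 4/4 --
    RT 30: heading 300 -> 270
    FD 11.4: (-32.043,-7.1) -> (-32.043,-18.5) [heading=270, draw]
    RT 60: heading 270 -> 210
  ]
  -- iteration 3/3 --
  FD 13.7: (-32.043,-18.5) -> (-43.907,-25.35) [heading=210, draw]
  FD 7: (-43.907,-25.35) -> (-49.97,-28.85) [heading=210, draw]
  REPEAT 4 [
    -- iteration 1/4 --
    RT 30: heading 210 -> 180
    FD 11.4: (-49.97,-28.85) -> (-61.37,-28.85) [heading=180, draw]
    RT 60: heading 180 -> 120
    -- iteration 2/4 --
    RT 30: heading 120 -> 90
    FD 11.4: (-61.37,-28.85) -> (-61.37,-17.45) [heading=90, draw]
    RT 60: heading 90 -> 30
    -- iteration 3/4 --
    RT 30: heading 30 -> 0
    FD 11.4: (-61.37,-17.45) -> (-49.97,-17.45) [heading=0, draw]
    RT 60: heading 0 -> 300
    -- iteration 4/4 --
    RT 30: heading 300 -> 270
    FD 11.4: (-49.97,-17.45) -> (-49.97,-28.85) [heading=270, draw]
    RT 60: heading 270 -> 210
  ]
]
FD 9.8: (-49.97,-28.85) -> (-58.457,-33.75) [heading=210, draw]
FD 14: (-58.457,-33.75) -> (-70.581,-40.75) [heading=210, draw]
Final: pos=(-70.581,-40.75), heading=210, 21 segment(s) drawn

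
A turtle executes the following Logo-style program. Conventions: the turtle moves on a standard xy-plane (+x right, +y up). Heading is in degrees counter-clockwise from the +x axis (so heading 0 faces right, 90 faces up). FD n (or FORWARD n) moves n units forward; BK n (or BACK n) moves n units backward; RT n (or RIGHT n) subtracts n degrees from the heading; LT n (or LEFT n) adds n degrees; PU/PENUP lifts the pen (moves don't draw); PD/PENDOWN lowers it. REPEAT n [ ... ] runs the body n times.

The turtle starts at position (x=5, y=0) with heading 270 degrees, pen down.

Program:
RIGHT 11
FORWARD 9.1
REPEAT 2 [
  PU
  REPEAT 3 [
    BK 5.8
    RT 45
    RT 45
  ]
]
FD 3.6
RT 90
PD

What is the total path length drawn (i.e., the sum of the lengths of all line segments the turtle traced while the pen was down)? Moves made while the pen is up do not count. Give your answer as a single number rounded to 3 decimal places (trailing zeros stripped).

Executing turtle program step by step:
Start: pos=(5,0), heading=270, pen down
RT 11: heading 270 -> 259
FD 9.1: (5,0) -> (3.264,-8.933) [heading=259, draw]
REPEAT 2 [
  -- iteration 1/2 --
  PU: pen up
  REPEAT 3 [
    -- iteration 1/3 --
    BK 5.8: (3.264,-8.933) -> (4.37,-3.239) [heading=259, move]
    RT 45: heading 259 -> 214
    RT 45: heading 214 -> 169
    -- iteration 2/3 --
    BK 5.8: (4.37,-3.239) -> (10.064,-4.346) [heading=169, move]
    RT 45: heading 169 -> 124
    RT 45: heading 124 -> 79
    -- iteration 3/3 --
    BK 5.8: (10.064,-4.346) -> (8.957,-10.039) [heading=79, move]
    RT 45: heading 79 -> 34
    RT 45: heading 34 -> 349
  ]
  -- iteration 2/2 --
  PU: pen up
  REPEAT 3 [
    -- iteration 1/3 --
    BK 5.8: (8.957,-10.039) -> (3.264,-8.933) [heading=349, move]
    RT 45: heading 349 -> 304
    RT 45: heading 304 -> 259
    -- iteration 2/3 --
    BK 5.8: (3.264,-8.933) -> (4.37,-3.239) [heading=259, move]
    RT 45: heading 259 -> 214
    RT 45: heading 214 -> 169
    -- iteration 3/3 --
    BK 5.8: (4.37,-3.239) -> (10.064,-4.346) [heading=169, move]
    RT 45: heading 169 -> 124
    RT 45: heading 124 -> 79
  ]
]
FD 3.6: (10.064,-4.346) -> (10.751,-0.812) [heading=79, move]
RT 90: heading 79 -> 349
PD: pen down
Final: pos=(10.751,-0.812), heading=349, 1 segment(s) drawn

Segment lengths:
  seg 1: (5,0) -> (3.264,-8.933), length = 9.1
Total = 9.1

Answer: 9.1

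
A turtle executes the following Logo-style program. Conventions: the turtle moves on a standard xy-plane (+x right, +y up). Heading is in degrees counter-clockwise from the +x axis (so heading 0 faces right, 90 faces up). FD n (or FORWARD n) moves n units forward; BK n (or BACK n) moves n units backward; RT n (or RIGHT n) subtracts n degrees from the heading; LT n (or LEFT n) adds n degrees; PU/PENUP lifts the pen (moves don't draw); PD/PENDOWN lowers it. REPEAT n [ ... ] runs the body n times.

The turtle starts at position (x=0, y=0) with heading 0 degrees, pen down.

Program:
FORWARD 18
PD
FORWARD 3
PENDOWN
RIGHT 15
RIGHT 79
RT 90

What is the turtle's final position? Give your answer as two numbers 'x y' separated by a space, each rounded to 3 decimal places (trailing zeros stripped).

Answer: 21 0

Derivation:
Executing turtle program step by step:
Start: pos=(0,0), heading=0, pen down
FD 18: (0,0) -> (18,0) [heading=0, draw]
PD: pen down
FD 3: (18,0) -> (21,0) [heading=0, draw]
PD: pen down
RT 15: heading 0 -> 345
RT 79: heading 345 -> 266
RT 90: heading 266 -> 176
Final: pos=(21,0), heading=176, 2 segment(s) drawn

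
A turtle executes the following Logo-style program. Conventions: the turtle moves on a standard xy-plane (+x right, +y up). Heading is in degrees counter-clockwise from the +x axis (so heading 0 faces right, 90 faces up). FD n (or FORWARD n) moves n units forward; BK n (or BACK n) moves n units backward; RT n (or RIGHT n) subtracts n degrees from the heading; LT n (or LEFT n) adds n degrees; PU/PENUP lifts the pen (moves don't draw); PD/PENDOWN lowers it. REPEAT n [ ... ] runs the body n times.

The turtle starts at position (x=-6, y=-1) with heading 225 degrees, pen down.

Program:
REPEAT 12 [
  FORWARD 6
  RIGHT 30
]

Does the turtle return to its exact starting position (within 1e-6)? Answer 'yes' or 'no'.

Answer: yes

Derivation:
Executing turtle program step by step:
Start: pos=(-6,-1), heading=225, pen down
REPEAT 12 [
  -- iteration 1/12 --
  FD 6: (-6,-1) -> (-10.243,-5.243) [heading=225, draw]
  RT 30: heading 225 -> 195
  -- iteration 2/12 --
  FD 6: (-10.243,-5.243) -> (-16.038,-6.796) [heading=195, draw]
  RT 30: heading 195 -> 165
  -- iteration 3/12 --
  FD 6: (-16.038,-6.796) -> (-21.834,-5.243) [heading=165, draw]
  RT 30: heading 165 -> 135
  -- iteration 4/12 --
  FD 6: (-21.834,-5.243) -> (-26.076,-1) [heading=135, draw]
  RT 30: heading 135 -> 105
  -- iteration 5/12 --
  FD 6: (-26.076,-1) -> (-27.629,4.796) [heading=105, draw]
  RT 30: heading 105 -> 75
  -- iteration 6/12 --
  FD 6: (-27.629,4.796) -> (-26.076,10.591) [heading=75, draw]
  RT 30: heading 75 -> 45
  -- iteration 7/12 --
  FD 6: (-26.076,10.591) -> (-21.834,14.834) [heading=45, draw]
  RT 30: heading 45 -> 15
  -- iteration 8/12 --
  FD 6: (-21.834,14.834) -> (-16.038,16.387) [heading=15, draw]
  RT 30: heading 15 -> 345
  -- iteration 9/12 --
  FD 6: (-16.038,16.387) -> (-10.243,14.834) [heading=345, draw]
  RT 30: heading 345 -> 315
  -- iteration 10/12 --
  FD 6: (-10.243,14.834) -> (-6,10.591) [heading=315, draw]
  RT 30: heading 315 -> 285
  -- iteration 11/12 --
  FD 6: (-6,10.591) -> (-4.447,4.796) [heading=285, draw]
  RT 30: heading 285 -> 255
  -- iteration 12/12 --
  FD 6: (-4.447,4.796) -> (-6,-1) [heading=255, draw]
  RT 30: heading 255 -> 225
]
Final: pos=(-6,-1), heading=225, 12 segment(s) drawn

Start position: (-6, -1)
Final position: (-6, -1)
Distance = 0; < 1e-6 -> CLOSED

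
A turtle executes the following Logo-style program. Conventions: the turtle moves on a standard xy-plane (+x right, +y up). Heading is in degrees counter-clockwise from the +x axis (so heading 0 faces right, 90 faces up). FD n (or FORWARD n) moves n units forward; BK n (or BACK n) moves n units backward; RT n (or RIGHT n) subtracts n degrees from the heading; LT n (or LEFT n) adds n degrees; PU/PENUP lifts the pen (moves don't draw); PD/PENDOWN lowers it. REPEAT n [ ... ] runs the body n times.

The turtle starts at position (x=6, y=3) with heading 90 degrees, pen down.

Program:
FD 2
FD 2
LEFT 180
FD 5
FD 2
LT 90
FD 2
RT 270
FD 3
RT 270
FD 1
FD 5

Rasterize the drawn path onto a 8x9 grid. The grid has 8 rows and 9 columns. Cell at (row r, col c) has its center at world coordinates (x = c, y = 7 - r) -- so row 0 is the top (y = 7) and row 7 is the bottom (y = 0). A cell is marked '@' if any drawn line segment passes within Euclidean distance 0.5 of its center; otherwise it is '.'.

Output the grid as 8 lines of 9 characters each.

Answer: ......@..
......@..
......@..
......@..
..@@@@@@@
......@.@
......@.@
......@@@

Derivation:
Segment 0: (6,3) -> (6,5)
Segment 1: (6,5) -> (6,7)
Segment 2: (6,7) -> (6,2)
Segment 3: (6,2) -> (6,0)
Segment 4: (6,0) -> (8,-0)
Segment 5: (8,-0) -> (8,3)
Segment 6: (8,3) -> (7,3)
Segment 7: (7,3) -> (2,3)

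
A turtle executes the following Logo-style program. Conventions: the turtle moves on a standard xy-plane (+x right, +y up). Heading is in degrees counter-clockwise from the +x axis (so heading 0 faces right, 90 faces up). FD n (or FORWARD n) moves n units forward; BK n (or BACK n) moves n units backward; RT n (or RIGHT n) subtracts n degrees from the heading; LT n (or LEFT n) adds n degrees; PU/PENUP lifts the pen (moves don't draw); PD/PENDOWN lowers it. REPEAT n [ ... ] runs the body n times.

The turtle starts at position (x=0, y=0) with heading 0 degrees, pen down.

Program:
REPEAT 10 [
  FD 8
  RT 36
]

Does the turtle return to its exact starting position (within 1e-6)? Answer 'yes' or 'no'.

Answer: yes

Derivation:
Executing turtle program step by step:
Start: pos=(0,0), heading=0, pen down
REPEAT 10 [
  -- iteration 1/10 --
  FD 8: (0,0) -> (8,0) [heading=0, draw]
  RT 36: heading 0 -> 324
  -- iteration 2/10 --
  FD 8: (8,0) -> (14.472,-4.702) [heading=324, draw]
  RT 36: heading 324 -> 288
  -- iteration 3/10 --
  FD 8: (14.472,-4.702) -> (16.944,-12.311) [heading=288, draw]
  RT 36: heading 288 -> 252
  -- iteration 4/10 --
  FD 8: (16.944,-12.311) -> (14.472,-19.919) [heading=252, draw]
  RT 36: heading 252 -> 216
  -- iteration 5/10 --
  FD 8: (14.472,-19.919) -> (8,-24.621) [heading=216, draw]
  RT 36: heading 216 -> 180
  -- iteration 6/10 --
  FD 8: (8,-24.621) -> (0,-24.621) [heading=180, draw]
  RT 36: heading 180 -> 144
  -- iteration 7/10 --
  FD 8: (0,-24.621) -> (-6.472,-19.919) [heading=144, draw]
  RT 36: heading 144 -> 108
  -- iteration 8/10 --
  FD 8: (-6.472,-19.919) -> (-8.944,-12.311) [heading=108, draw]
  RT 36: heading 108 -> 72
  -- iteration 9/10 --
  FD 8: (-8.944,-12.311) -> (-6.472,-4.702) [heading=72, draw]
  RT 36: heading 72 -> 36
  -- iteration 10/10 --
  FD 8: (-6.472,-4.702) -> (0,0) [heading=36, draw]
  RT 36: heading 36 -> 0
]
Final: pos=(0,0), heading=0, 10 segment(s) drawn

Start position: (0, 0)
Final position: (0, 0)
Distance = 0; < 1e-6 -> CLOSED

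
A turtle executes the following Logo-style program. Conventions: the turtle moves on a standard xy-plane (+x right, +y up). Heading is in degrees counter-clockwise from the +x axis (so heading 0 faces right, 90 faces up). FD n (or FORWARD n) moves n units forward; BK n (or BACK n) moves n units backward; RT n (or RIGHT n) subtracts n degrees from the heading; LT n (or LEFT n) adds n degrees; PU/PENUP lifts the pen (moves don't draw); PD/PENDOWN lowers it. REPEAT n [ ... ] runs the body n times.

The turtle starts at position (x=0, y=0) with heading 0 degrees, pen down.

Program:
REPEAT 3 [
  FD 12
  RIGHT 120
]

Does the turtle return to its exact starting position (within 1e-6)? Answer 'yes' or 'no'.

Executing turtle program step by step:
Start: pos=(0,0), heading=0, pen down
REPEAT 3 [
  -- iteration 1/3 --
  FD 12: (0,0) -> (12,0) [heading=0, draw]
  RT 120: heading 0 -> 240
  -- iteration 2/3 --
  FD 12: (12,0) -> (6,-10.392) [heading=240, draw]
  RT 120: heading 240 -> 120
  -- iteration 3/3 --
  FD 12: (6,-10.392) -> (0,0) [heading=120, draw]
  RT 120: heading 120 -> 0
]
Final: pos=(0,0), heading=0, 3 segment(s) drawn

Start position: (0, 0)
Final position: (0, 0)
Distance = 0; < 1e-6 -> CLOSED

Answer: yes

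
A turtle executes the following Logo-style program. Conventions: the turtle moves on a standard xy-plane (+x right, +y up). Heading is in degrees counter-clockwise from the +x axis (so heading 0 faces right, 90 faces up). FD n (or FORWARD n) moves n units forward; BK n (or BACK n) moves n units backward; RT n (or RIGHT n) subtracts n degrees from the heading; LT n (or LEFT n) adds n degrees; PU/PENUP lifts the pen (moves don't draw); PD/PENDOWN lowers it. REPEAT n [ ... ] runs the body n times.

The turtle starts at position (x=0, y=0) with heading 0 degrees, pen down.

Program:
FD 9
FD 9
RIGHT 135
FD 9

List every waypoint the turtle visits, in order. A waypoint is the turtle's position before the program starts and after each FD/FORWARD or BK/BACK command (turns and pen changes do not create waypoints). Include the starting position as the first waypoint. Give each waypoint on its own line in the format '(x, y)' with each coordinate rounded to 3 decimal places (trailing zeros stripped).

Executing turtle program step by step:
Start: pos=(0,0), heading=0, pen down
FD 9: (0,0) -> (9,0) [heading=0, draw]
FD 9: (9,0) -> (18,0) [heading=0, draw]
RT 135: heading 0 -> 225
FD 9: (18,0) -> (11.636,-6.364) [heading=225, draw]
Final: pos=(11.636,-6.364), heading=225, 3 segment(s) drawn
Waypoints (4 total):
(0, 0)
(9, 0)
(18, 0)
(11.636, -6.364)

Answer: (0, 0)
(9, 0)
(18, 0)
(11.636, -6.364)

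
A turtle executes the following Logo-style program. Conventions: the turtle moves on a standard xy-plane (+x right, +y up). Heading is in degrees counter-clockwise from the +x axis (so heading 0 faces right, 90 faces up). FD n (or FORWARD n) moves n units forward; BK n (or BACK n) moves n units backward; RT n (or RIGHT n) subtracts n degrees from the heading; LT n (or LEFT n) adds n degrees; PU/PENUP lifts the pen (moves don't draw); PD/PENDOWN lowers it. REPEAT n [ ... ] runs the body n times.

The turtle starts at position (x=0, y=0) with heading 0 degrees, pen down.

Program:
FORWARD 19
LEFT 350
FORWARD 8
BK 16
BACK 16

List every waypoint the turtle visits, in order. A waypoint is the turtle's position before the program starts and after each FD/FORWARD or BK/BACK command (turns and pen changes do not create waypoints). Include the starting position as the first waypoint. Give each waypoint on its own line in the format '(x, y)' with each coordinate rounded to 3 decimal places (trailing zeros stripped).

Answer: (0, 0)
(19, 0)
(26.878, -1.389)
(11.122, 1.389)
(-4.635, 4.168)

Derivation:
Executing turtle program step by step:
Start: pos=(0,0), heading=0, pen down
FD 19: (0,0) -> (19,0) [heading=0, draw]
LT 350: heading 0 -> 350
FD 8: (19,0) -> (26.878,-1.389) [heading=350, draw]
BK 16: (26.878,-1.389) -> (11.122,1.389) [heading=350, draw]
BK 16: (11.122,1.389) -> (-4.635,4.168) [heading=350, draw]
Final: pos=(-4.635,4.168), heading=350, 4 segment(s) drawn
Waypoints (5 total):
(0, 0)
(19, 0)
(26.878, -1.389)
(11.122, 1.389)
(-4.635, 4.168)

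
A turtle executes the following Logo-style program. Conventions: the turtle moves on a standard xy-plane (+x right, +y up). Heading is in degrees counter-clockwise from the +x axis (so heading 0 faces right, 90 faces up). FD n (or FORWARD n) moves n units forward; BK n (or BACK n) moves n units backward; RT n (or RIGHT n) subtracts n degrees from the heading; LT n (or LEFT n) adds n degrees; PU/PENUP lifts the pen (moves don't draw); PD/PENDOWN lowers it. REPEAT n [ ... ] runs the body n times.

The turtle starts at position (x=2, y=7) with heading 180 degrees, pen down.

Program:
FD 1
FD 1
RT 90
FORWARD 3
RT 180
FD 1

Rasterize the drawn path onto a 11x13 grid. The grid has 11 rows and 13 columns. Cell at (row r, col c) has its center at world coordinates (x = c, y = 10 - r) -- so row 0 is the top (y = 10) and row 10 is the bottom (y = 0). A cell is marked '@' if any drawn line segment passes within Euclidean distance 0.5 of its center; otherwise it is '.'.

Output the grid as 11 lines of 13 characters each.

Answer: @............
@............
@............
@@@..........
.............
.............
.............
.............
.............
.............
.............

Derivation:
Segment 0: (2,7) -> (1,7)
Segment 1: (1,7) -> (0,7)
Segment 2: (0,7) -> (0,10)
Segment 3: (0,10) -> (0,9)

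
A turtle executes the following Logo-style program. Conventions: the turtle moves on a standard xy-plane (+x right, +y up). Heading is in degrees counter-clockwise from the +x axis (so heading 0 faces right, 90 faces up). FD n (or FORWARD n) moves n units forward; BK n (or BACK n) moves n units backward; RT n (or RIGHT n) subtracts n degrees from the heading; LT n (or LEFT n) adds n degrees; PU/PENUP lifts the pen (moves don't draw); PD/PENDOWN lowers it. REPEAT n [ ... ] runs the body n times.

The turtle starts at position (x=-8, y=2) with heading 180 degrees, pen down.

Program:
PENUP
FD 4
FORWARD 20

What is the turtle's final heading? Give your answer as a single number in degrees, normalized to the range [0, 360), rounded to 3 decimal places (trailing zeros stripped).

Executing turtle program step by step:
Start: pos=(-8,2), heading=180, pen down
PU: pen up
FD 4: (-8,2) -> (-12,2) [heading=180, move]
FD 20: (-12,2) -> (-32,2) [heading=180, move]
Final: pos=(-32,2), heading=180, 0 segment(s) drawn

Answer: 180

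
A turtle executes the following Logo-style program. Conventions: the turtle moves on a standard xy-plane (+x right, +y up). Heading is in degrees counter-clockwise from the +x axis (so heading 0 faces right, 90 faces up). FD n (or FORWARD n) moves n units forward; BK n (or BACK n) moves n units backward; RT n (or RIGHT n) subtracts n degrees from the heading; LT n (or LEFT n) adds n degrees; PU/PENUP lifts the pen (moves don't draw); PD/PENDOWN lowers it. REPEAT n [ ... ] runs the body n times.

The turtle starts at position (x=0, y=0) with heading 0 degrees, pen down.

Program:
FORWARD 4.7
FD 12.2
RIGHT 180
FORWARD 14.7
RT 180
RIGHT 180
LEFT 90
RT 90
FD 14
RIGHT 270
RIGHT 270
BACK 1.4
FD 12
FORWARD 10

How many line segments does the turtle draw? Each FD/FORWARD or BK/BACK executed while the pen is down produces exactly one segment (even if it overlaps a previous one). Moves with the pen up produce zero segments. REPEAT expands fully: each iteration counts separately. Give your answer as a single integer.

Executing turtle program step by step:
Start: pos=(0,0), heading=0, pen down
FD 4.7: (0,0) -> (4.7,0) [heading=0, draw]
FD 12.2: (4.7,0) -> (16.9,0) [heading=0, draw]
RT 180: heading 0 -> 180
FD 14.7: (16.9,0) -> (2.2,0) [heading=180, draw]
RT 180: heading 180 -> 0
RT 180: heading 0 -> 180
LT 90: heading 180 -> 270
RT 90: heading 270 -> 180
FD 14: (2.2,0) -> (-11.8,0) [heading=180, draw]
RT 270: heading 180 -> 270
RT 270: heading 270 -> 0
BK 1.4: (-11.8,0) -> (-13.2,0) [heading=0, draw]
FD 12: (-13.2,0) -> (-1.2,0) [heading=0, draw]
FD 10: (-1.2,0) -> (8.8,0) [heading=0, draw]
Final: pos=(8.8,0), heading=0, 7 segment(s) drawn
Segments drawn: 7

Answer: 7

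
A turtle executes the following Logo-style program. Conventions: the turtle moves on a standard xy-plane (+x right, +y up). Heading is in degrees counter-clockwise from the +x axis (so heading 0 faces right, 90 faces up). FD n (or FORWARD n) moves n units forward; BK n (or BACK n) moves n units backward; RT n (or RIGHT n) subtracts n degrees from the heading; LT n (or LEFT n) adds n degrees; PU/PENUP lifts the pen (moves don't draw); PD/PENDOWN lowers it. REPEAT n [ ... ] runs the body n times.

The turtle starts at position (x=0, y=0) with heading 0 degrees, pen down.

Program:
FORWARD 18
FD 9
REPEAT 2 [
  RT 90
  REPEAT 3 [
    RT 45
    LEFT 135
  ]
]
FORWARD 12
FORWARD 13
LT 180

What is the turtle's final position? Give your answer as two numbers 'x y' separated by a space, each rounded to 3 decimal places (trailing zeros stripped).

Executing turtle program step by step:
Start: pos=(0,0), heading=0, pen down
FD 18: (0,0) -> (18,0) [heading=0, draw]
FD 9: (18,0) -> (27,0) [heading=0, draw]
REPEAT 2 [
  -- iteration 1/2 --
  RT 90: heading 0 -> 270
  REPEAT 3 [
    -- iteration 1/3 --
    RT 45: heading 270 -> 225
    LT 135: heading 225 -> 0
    -- iteration 2/3 --
    RT 45: heading 0 -> 315
    LT 135: heading 315 -> 90
    -- iteration 3/3 --
    RT 45: heading 90 -> 45
    LT 135: heading 45 -> 180
  ]
  -- iteration 2/2 --
  RT 90: heading 180 -> 90
  REPEAT 3 [
    -- iteration 1/3 --
    RT 45: heading 90 -> 45
    LT 135: heading 45 -> 180
    -- iteration 2/3 --
    RT 45: heading 180 -> 135
    LT 135: heading 135 -> 270
    -- iteration 3/3 --
    RT 45: heading 270 -> 225
    LT 135: heading 225 -> 0
  ]
]
FD 12: (27,0) -> (39,0) [heading=0, draw]
FD 13: (39,0) -> (52,0) [heading=0, draw]
LT 180: heading 0 -> 180
Final: pos=(52,0), heading=180, 4 segment(s) drawn

Answer: 52 0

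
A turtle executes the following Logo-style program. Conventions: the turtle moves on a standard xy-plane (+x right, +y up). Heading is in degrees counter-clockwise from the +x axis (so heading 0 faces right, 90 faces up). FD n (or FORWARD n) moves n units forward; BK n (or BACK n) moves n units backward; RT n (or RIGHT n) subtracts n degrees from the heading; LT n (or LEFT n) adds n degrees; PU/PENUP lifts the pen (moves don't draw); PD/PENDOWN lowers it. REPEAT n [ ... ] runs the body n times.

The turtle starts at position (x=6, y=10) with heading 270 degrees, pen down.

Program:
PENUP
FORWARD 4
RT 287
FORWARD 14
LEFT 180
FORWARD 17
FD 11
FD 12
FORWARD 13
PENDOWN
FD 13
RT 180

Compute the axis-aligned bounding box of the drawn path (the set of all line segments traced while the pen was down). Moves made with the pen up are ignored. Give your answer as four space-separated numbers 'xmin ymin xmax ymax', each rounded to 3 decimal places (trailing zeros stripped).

Answer: -43.728 17.402 -31.296 21.203

Derivation:
Executing turtle program step by step:
Start: pos=(6,10), heading=270, pen down
PU: pen up
FD 4: (6,10) -> (6,6) [heading=270, move]
RT 287: heading 270 -> 343
FD 14: (6,6) -> (19.388,1.907) [heading=343, move]
LT 180: heading 343 -> 163
FD 17: (19.388,1.907) -> (3.131,6.877) [heading=163, move]
FD 11: (3.131,6.877) -> (-7.388,10.093) [heading=163, move]
FD 12: (-7.388,10.093) -> (-18.864,13.602) [heading=163, move]
FD 13: (-18.864,13.602) -> (-31.296,17.402) [heading=163, move]
PD: pen down
FD 13: (-31.296,17.402) -> (-43.728,21.203) [heading=163, draw]
RT 180: heading 163 -> 343
Final: pos=(-43.728,21.203), heading=343, 1 segment(s) drawn

Segment endpoints: x in {-43.728, -31.296}, y in {17.402, 21.203}
xmin=-43.728, ymin=17.402, xmax=-31.296, ymax=21.203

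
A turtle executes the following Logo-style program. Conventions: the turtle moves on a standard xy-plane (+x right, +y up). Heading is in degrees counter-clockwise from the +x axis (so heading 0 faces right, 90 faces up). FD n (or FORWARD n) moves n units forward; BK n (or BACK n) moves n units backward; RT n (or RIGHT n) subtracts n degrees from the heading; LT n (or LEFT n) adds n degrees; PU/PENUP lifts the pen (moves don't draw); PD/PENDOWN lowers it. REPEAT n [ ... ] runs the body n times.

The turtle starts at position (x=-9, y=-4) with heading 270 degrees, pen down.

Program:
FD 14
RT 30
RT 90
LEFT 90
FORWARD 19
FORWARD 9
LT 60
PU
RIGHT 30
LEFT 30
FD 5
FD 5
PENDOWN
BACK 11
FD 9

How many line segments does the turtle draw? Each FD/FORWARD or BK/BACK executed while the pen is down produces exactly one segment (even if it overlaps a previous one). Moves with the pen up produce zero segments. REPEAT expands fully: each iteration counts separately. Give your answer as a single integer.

Executing turtle program step by step:
Start: pos=(-9,-4), heading=270, pen down
FD 14: (-9,-4) -> (-9,-18) [heading=270, draw]
RT 30: heading 270 -> 240
RT 90: heading 240 -> 150
LT 90: heading 150 -> 240
FD 19: (-9,-18) -> (-18.5,-34.454) [heading=240, draw]
FD 9: (-18.5,-34.454) -> (-23,-42.249) [heading=240, draw]
LT 60: heading 240 -> 300
PU: pen up
RT 30: heading 300 -> 270
LT 30: heading 270 -> 300
FD 5: (-23,-42.249) -> (-20.5,-46.579) [heading=300, move]
FD 5: (-20.5,-46.579) -> (-18,-50.909) [heading=300, move]
PD: pen down
BK 11: (-18,-50.909) -> (-23.5,-41.383) [heading=300, draw]
FD 9: (-23.5,-41.383) -> (-19,-49.177) [heading=300, draw]
Final: pos=(-19,-49.177), heading=300, 5 segment(s) drawn
Segments drawn: 5

Answer: 5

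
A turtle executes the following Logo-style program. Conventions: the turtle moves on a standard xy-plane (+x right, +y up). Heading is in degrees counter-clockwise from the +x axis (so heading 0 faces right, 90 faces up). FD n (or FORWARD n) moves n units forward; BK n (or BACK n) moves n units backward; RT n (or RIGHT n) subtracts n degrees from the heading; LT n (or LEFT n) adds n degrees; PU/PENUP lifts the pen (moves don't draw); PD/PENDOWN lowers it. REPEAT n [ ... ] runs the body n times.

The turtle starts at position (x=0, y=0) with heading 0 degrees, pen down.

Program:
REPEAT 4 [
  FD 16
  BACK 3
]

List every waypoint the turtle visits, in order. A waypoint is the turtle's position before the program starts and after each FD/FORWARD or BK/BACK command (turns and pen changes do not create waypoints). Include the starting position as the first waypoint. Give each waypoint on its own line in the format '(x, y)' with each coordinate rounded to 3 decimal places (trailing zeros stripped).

Executing turtle program step by step:
Start: pos=(0,0), heading=0, pen down
REPEAT 4 [
  -- iteration 1/4 --
  FD 16: (0,0) -> (16,0) [heading=0, draw]
  BK 3: (16,0) -> (13,0) [heading=0, draw]
  -- iteration 2/4 --
  FD 16: (13,0) -> (29,0) [heading=0, draw]
  BK 3: (29,0) -> (26,0) [heading=0, draw]
  -- iteration 3/4 --
  FD 16: (26,0) -> (42,0) [heading=0, draw]
  BK 3: (42,0) -> (39,0) [heading=0, draw]
  -- iteration 4/4 --
  FD 16: (39,0) -> (55,0) [heading=0, draw]
  BK 3: (55,0) -> (52,0) [heading=0, draw]
]
Final: pos=(52,0), heading=0, 8 segment(s) drawn
Waypoints (9 total):
(0, 0)
(16, 0)
(13, 0)
(29, 0)
(26, 0)
(42, 0)
(39, 0)
(55, 0)
(52, 0)

Answer: (0, 0)
(16, 0)
(13, 0)
(29, 0)
(26, 0)
(42, 0)
(39, 0)
(55, 0)
(52, 0)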